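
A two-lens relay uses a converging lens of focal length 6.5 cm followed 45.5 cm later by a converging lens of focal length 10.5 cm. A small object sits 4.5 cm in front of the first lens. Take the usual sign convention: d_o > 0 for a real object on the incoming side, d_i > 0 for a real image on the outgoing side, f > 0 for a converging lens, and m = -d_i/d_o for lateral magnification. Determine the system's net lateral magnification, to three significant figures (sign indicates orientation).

-0.688

First lens: d_i1 = 1/(1/6.5 - 1/4.5) = -14.625 cm.
m_1 = -(-14.625)/4.5 = 3.2500.
The intermediate image is virtual, 14.625 cm to the left of lens 1, so d_o2 = L - d_i1 = 45.5 - (-14.625) = 60.125 cm.
Second lens: d_i2 = 1/(1/10.5 - 1/(60.125)) = 12.722 cm.
m_2 = -(12.722)/(60.125) = -0.2116.
Overall magnification: m = m_1 m_2 = -0.6877.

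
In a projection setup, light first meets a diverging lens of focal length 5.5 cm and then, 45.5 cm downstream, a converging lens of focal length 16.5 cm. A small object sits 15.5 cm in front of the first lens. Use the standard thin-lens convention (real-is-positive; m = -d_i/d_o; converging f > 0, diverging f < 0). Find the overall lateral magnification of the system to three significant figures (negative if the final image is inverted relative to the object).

Applying the thin-lens equation to the first lens, 1/(-5.5) = 1/15.5 + 1/d_i1, which gives d_i1 = -4.060 cm.
Its lateral magnification is m_1 = -d_i1/d_o1 = -(-4.060)/15.5 = 0.2619.
The intermediate image is virtual, 4.060 cm to the left of lens 1, so d_o2 = L - d_i1 = 45.5 - (-4.060) = 49.560 cm.
Applying the thin-lens equation again with f_2 = 16.5 cm and d_o2 = 49.560 cm gives d_i2 = 24.735 cm.
m_2 = -(24.735)/(49.560) = -0.4991.
The system's lateral magnification is m_1 m_2 = (0.2619)(-0.4991) = -0.1307.

-0.131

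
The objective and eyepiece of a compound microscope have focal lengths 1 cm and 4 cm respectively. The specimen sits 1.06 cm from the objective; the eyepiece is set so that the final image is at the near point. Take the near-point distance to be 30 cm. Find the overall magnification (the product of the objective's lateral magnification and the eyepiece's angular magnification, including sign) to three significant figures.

-142

Objective: 1/d_i = 1/f_obj - 1/d_o = 1/1 - 1/1.06 = 0.05660 cm^-1, so d_i = 17.667 cm.
m_obj = -d_i/d_o = -17.667/1.06 = -16.667.
Eyepiece angular magnification (image at near point): M_eye = 1 + D/f_e = 1 + 30/4 = 8.500.
Overall M = m_obj x M_eye = (-16.667)(8.500) = -141.67.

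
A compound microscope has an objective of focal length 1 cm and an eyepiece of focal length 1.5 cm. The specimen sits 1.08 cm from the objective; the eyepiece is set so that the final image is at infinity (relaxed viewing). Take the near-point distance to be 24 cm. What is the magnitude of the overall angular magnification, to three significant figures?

Objective: 1/d_i = 1/f_obj - 1/d_o = 1/1 - 1/1.08 = 0.07407 cm^-1, so d_i = 13.500 cm.
m_obj = -d_i/d_o = -13.500/1.08 = -12.500.
Eyepiece angular magnification (image at infinity): M_eye = D/f_e = 24/1.5 = 16.000.
Overall M = m_obj x M_eye = (-12.500)(16.000) = -200.00.
|M| = 200.00.

200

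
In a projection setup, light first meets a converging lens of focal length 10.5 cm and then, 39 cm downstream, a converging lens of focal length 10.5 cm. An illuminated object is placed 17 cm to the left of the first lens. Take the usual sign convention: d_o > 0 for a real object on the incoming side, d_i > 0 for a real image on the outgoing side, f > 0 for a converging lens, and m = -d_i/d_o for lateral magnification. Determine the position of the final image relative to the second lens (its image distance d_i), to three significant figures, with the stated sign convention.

Applying the thin-lens equation to the first lens, 1/10.5 = 1/17 + 1/d_i1, which gives d_i1 = 27.462 cm.
That image sits 11.538 cm in front of the second lens, so d_o2 = 11.538 cm.
Applying the thin-lens equation again with f_2 = 10.5 cm and d_o2 = 11.538 cm gives d_i2 = 116.667 cm.

117 cm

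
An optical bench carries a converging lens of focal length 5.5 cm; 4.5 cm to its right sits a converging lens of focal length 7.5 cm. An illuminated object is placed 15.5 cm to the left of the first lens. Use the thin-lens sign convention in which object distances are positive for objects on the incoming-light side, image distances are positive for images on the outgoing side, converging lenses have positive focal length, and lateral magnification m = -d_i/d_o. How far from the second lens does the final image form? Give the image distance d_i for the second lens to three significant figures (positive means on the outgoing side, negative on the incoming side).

2.62 cm

First lens: d_i1 = 1/(1/5.5 - 1/15.5) = 8.525 cm.
Since 8.525 cm > 4.5 cm, the first image lies past the second lens and serves as a virtual object: d_o2 = L - d_i1 = -4.025 cm.
Second lens: d_i2 = 1/(1/7.5 - 1/(-4.025)) = 2.619 cm.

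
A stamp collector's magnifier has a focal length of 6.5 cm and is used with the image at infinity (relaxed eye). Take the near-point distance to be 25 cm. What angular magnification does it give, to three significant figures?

M = D/f = 25/6.5 = 3.846.

3.85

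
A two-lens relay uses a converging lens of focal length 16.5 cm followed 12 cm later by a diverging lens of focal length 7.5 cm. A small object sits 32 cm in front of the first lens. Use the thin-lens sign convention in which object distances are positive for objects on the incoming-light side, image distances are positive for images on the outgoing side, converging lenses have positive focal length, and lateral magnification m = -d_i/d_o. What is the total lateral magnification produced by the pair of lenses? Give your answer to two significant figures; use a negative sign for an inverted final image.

Applying the thin-lens equation to the first lens, 1/16.5 = 1/32 + 1/d_i1, which gives d_i1 = 34.065 cm.
Its lateral magnification is m_1 = -d_i1/d_o1 = -(34.065)/32 = -1.0645.
Since 34.065 cm > 12 cm, the first image lies past the second lens and serves as a virtual object: d_o2 = L - d_i1 = -22.065 cm.
Applying the thin-lens equation again with f_2 = -7.5 cm and d_o2 = -22.065 cm gives d_i2 = -11.362 cm.
m_2 = -(-11.362)/(-22.065) = -0.5150.
The system's lateral magnification is m_1 m_2 = (-1.0645)(-0.5150) = 0.5482.

0.55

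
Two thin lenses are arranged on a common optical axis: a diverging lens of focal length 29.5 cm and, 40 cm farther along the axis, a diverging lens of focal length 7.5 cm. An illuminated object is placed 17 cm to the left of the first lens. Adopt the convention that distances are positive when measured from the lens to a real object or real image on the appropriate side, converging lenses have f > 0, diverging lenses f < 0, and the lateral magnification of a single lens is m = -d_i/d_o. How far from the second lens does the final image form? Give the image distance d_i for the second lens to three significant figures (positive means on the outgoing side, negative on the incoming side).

Applying the thin-lens equation to the first lens, 1/(-29.5) = 1/17 + 1/d_i1, which gives d_i1 = -10.785 cm.
The intermediate image is virtual, 10.785 cm to the left of lens 1, so d_o2 = L - d_i1 = 40 - (-10.785) = 50.785 cm.
Applying the thin-lens equation again with f_2 = -7.5 cm and d_o2 = 50.785 cm gives d_i2 = -6.535 cm.

-6.53 cm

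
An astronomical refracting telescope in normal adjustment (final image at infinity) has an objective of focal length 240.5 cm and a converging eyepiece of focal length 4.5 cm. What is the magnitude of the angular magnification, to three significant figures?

|M| = f_obj/|f_eye| = 240.5/4.5 = 53.444.

53.4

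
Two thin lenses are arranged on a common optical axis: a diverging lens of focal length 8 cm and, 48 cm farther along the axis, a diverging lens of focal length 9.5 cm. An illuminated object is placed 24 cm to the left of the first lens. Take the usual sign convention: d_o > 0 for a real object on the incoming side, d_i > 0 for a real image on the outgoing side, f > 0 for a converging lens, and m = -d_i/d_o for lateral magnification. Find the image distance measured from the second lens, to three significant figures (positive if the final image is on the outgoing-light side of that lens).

First lens: d_i1 = 1/(1/(-8) - 1/24) = -6.000 cm.
With d_i1 < 0 the first image is virtual and lies on the object side; the object distance for lens 2 is d_o2 = 48 - (-6.000) = 54.000 cm.
Second lens: d_i2 = 1/(1/(-9.5) - 1/(54.000)) = -8.079 cm.

-8.08 cm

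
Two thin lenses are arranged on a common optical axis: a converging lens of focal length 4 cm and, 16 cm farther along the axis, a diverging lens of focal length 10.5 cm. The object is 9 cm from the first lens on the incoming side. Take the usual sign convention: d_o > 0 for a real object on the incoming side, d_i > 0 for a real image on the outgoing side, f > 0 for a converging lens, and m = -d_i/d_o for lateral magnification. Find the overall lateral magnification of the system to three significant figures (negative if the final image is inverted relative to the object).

Applying the thin-lens equation to the first lens, 1/4 = 1/9 + 1/d_i1, which gives d_i1 = 7.200 cm.
Its lateral magnification is m_1 = -d_i1/d_o1 = -(7.200)/9 = -0.8000.
The intermediate image is 7.200 cm to the right of lens 1, so d_o2 = L - d_i1 = 16 - 7.200 = 8.800 cm.
Applying the thin-lens equation again with f_2 = -10.5 cm and d_o2 = 8.800 cm gives d_i2 = -4.788 cm.
m_2 = -(-4.788)/(8.800) = 0.5440.
Total m = m_1 x m_2 = (-0.8000)(0.5440) = -0.4352.

-0.435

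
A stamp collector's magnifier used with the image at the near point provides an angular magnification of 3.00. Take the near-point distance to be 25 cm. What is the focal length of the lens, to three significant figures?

12.5 cm

For the image at the near point, M = 1 + D/f.
f = D/(M - 1) = 25/(3.0 - 1) = 12.500 cm.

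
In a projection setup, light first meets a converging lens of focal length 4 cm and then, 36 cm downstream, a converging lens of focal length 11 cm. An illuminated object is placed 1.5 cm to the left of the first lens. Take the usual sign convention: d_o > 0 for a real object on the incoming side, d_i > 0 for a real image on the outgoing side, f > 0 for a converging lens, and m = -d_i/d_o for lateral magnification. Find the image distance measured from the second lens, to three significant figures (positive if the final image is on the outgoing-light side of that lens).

Applying the thin-lens equation to the first lens, 1/4 = 1/1.5 + 1/d_i1, which gives d_i1 = -2.400 cm.
With d_i1 < 0 the first image is virtual and lies on the object side; the object distance for lens 2 is d_o2 = 36 - (-2.400) = 38.400 cm.
Applying the thin-lens equation again with f_2 = 11 cm and d_o2 = 38.400 cm gives d_i2 = 15.416 cm.

15.4 cm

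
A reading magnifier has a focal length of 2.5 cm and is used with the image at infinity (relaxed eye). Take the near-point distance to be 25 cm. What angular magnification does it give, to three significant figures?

M = D/f = 25/2.5 = 10.000.

10.0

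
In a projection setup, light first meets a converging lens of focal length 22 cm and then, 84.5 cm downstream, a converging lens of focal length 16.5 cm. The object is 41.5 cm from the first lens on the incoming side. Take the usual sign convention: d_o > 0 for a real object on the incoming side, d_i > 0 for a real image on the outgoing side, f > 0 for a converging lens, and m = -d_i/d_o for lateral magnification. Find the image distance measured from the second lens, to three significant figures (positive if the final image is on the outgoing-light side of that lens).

Applying the thin-lens equation to the first lens, 1/22 = 1/41.5 + 1/d_i1, which gives d_i1 = 46.821 cm.
That image sits 37.679 cm in front of the second lens, so d_o2 = 37.679 cm.
Applying the thin-lens equation again with f_2 = 16.5 cm and d_o2 = 37.679 cm gives d_i2 = 29.354 cm.

29.4 cm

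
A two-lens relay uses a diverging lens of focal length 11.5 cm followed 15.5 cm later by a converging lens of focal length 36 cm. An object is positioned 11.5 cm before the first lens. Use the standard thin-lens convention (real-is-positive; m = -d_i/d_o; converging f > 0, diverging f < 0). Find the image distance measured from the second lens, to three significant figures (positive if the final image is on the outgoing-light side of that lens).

First lens: d_i1 = 1/(1/(-11.5) - 1/11.5) = -5.750 cm.
With d_i1 < 0 the first image is virtual and lies on the object side; the object distance for lens 2 is d_o2 = 15.5 - (-5.750) = 21.250 cm.
Second lens: d_i2 = 1/(1/36 - 1/(21.250)) = -51.864 cm.

-51.9 cm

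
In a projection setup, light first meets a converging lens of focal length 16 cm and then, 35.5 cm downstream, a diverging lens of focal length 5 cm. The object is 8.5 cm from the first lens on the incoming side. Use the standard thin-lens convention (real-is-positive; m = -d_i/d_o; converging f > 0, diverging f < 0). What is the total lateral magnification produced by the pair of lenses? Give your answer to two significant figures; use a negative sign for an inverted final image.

0.18

First lens: d_i1 = 1/(1/16 - 1/8.5) = -18.133 cm.
m_1 = -(-18.133)/8.5 = 2.1333.
The intermediate image is virtual, 18.133 cm to the left of lens 1, so d_o2 = L - d_i1 = 35.5 - (-18.133) = 53.633 cm.
Second lens: d_i2 = 1/(1/(-5) - 1/(53.633)) = -4.574 cm.
m_2 = -(-4.574)/(53.633) = 0.0853.
Overall magnification: m = m_1 m_2 = 0.1819.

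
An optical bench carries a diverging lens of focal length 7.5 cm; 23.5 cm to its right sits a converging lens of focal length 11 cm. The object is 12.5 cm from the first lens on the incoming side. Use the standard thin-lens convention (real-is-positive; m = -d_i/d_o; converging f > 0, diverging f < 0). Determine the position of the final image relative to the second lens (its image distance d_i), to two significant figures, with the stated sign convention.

Applying the thin-lens equation to the first lens, 1/(-7.5) = 1/12.5 + 1/d_i1, which gives d_i1 = -4.688 cm.
The intermediate image is virtual, 4.688 cm to the left of lens 1, so d_o2 = L - d_i1 = 23.5 - (-4.688) = 28.188 cm.
Applying the thin-lens equation again with f_2 = 11 cm and d_o2 = 28.188 cm gives d_i2 = 18.040 cm.

18 cm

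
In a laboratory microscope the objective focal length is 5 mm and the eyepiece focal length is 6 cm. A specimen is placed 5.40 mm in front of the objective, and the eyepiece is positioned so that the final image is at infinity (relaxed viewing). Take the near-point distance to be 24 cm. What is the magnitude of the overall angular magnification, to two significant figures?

50

Convert to cm: f_obj = 5 mm = 0.5 cm; d_o = 5.40 mm = 0.54 cm.
Objective: 1/d_i = 1/f_obj - 1/d_o = 1/0.5 - 1/0.54 = 0.14815 cm^-1, so d_i = 6.750 cm.
m_obj = -d_i/d_o = -6.750/0.54 = -12.500.
Eyepiece angular magnification (image at infinity): M_eye = D/f_e = 24/6 = 4.000.
Overall M = m_obj x M_eye = (-12.500)(4.000) = -50.00.
|M| = 50.00.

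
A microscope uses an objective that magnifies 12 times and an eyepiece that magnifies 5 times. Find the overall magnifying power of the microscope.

60

The overall magnification of a compound microscope is the product of the objective and eyepiece magnifications:
M = M_obj x M_eye = 12 x 5 = 60.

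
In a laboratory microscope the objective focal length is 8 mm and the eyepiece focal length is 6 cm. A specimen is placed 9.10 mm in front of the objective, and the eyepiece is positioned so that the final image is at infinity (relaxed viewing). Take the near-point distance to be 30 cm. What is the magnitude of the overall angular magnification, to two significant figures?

Convert to cm: f_obj = 8 mm = 0.8 cm; d_o = 9.10 mm = 0.91 cm.
Objective: 1/d_i = 1/f_obj - 1/d_o = 1/0.8 - 1/0.91 = 0.15110 cm^-1, so d_i = 6.618 cm.
m_obj = -d_i/d_o = -6.618/0.91 = -7.273.
Eyepiece angular magnification (image at infinity): M_eye = D/f_e = 30/6 = 5.000.
Overall M = m_obj x M_eye = (-7.273)(5.000) = -36.36.
|M| = 36.36.

36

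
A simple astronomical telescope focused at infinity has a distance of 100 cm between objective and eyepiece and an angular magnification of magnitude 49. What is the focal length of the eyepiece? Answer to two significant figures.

2.0 cm

In normal adjustment the tube length equals f_obj + f_eye and |M| = f_obj/f_eye.
So f_obj = 49 f_eye and 49 f_eye + f_eye = 100 cm, giving f_eye = 100/50 = 2.000 cm and f_obj = 98.000 cm.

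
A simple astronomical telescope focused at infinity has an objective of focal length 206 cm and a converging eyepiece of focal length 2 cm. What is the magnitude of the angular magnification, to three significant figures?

103

|M| = f_obj/|f_eye| = 206/2 = 103.000.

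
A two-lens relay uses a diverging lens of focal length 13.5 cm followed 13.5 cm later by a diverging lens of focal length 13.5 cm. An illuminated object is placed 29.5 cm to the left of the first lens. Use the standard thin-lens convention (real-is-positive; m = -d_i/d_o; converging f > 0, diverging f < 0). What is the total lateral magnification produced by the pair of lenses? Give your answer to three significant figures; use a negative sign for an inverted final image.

Lens 1: 1/d_i1 = 1/f_1 - 1/d_o1 = 1/(-13.5) - 1/29.5 = -0.10797 cm^-1, so d_i1 = -9.262 cm.
m_1 = -(-9.262)/29.5 = 0.3140.
With d_i1 < 0 the first image is virtual and lies on the object side; the object distance for lens 2 is d_o2 = 13.5 - (-9.262) = 22.762 cm.
Lens 2: 1/d_i2 = 1/f_2 - 1/d_o2 = 1/(-13.5) - 1/(22.762) = -0.11801 cm^-1, so d_i2 = -8.474 cm.
m_2 = -(-8.474)/(22.762) = 0.3723.
The system's lateral magnification is m_1 m_2 = (0.3140)(0.3723) = 0.1169.

0.117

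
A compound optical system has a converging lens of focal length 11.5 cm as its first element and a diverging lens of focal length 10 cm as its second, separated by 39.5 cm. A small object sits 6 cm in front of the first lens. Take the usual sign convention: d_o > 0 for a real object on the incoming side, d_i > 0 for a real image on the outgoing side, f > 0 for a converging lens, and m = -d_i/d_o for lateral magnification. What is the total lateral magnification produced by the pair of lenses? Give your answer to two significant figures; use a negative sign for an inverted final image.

0.34

First lens: d_i1 = 1/(1/11.5 - 1/6) = -12.545 cm.
m_1 = -(-12.545)/6 = 2.0909.
With d_i1 < 0 the first image is virtual and lies on the object side; the object distance for lens 2 is d_o2 = 39.5 - (-12.545) = 52.045 cm.
Second lens: d_i2 = 1/(1/(-10) - 1/(52.045)) = -8.388 cm.
m_2 = -(-8.388)/(52.045) = 0.1612.
Overall magnification: m = m_1 m_2 = 0.3370.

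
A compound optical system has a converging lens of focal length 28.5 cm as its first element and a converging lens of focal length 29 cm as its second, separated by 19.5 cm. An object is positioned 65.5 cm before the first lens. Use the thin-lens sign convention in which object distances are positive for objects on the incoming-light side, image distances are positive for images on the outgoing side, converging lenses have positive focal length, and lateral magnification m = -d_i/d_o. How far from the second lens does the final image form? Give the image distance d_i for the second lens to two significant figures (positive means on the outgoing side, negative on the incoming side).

15 cm

Applying the thin-lens equation to the first lens, 1/28.5 = 1/65.5 + 1/d_i1, which gives d_i1 = 50.453 cm.
Since 50.453 cm > 19.5 cm, the first image lies past the second lens and serves as a virtual object: d_o2 = L - d_i1 = -30.953 cm.
Applying the thin-lens equation again with f_2 = 29 cm and d_o2 = -30.953 cm gives d_i2 = 14.972 cm.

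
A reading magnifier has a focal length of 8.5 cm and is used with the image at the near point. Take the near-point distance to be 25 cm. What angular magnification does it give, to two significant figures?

3.9

M = 1 + D/f = 1 + 25/8.5 = 3.941.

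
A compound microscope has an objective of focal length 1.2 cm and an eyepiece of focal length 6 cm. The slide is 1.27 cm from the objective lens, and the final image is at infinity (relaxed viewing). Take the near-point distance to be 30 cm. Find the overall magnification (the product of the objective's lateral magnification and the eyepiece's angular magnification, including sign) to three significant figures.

Objective: 1/d_i = 1/f_obj - 1/d_o = 1/1.2 - 1/1.27 = 0.04593 cm^-1, so d_i = 21.771 cm.
m_obj = -d_i/d_o = -21.771/1.27 = -17.143.
Eyepiece angular magnification (image at infinity): M_eye = D/f_e = 30/6 = 5.000.
Overall M = m_obj x M_eye = (-17.143)(5.000) = -85.71.

-85.7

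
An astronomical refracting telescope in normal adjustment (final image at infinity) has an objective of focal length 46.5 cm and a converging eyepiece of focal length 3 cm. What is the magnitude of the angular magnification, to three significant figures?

15.5

|M| = f_obj/|f_eye| = 46.5/3 = 15.500.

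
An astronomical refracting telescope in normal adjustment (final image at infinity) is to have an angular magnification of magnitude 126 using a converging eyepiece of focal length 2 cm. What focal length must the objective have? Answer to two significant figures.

|M| = f_obj/|f_eye|, so f_obj = |M| x |f_eye| = 126.0 x 2 = 252.000 cm.

250 cm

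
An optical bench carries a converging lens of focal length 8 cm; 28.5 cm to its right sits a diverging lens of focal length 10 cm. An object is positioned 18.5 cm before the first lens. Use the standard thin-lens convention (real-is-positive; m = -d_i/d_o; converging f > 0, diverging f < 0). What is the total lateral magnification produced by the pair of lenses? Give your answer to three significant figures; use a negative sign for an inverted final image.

-0.312

First lens: d_i1 = 1/(1/8 - 1/18.5) = 14.095 cm.
m_1 = -(14.095)/18.5 = -0.7619.
The intermediate image is 14.095 cm to the right of lens 1, so d_o2 = L - d_i1 = 28.5 - 14.095 = 14.405 cm.
Second lens: d_i2 = 1/(1/(-10) - 1/(14.405)) = -5.902 cm.
m_2 = -(-5.902)/(14.405) = 0.4098.
Total m = m_1 x m_2 = (-0.7619)(0.4098) = -0.3122.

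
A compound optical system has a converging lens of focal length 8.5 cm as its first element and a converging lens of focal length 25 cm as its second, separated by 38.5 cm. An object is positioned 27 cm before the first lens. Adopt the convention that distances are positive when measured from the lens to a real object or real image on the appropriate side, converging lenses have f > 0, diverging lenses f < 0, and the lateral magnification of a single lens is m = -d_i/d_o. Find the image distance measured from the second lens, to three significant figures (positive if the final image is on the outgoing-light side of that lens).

Lens 1: 1/d_i1 = 1/f_1 - 1/d_o1 = 1/8.5 - 1/27 = 0.08061 cm^-1, so d_i1 = 12.405 cm.
That image sits 26.095 cm in front of the second lens, so d_o2 = 26.095 cm.
Lens 2: 1/d_i2 = 1/f_2 - 1/d_o2 = 1/25 - 1/(26.095) = 0.00168 cm^-1, so d_i2 = 595.988 cm.

596 cm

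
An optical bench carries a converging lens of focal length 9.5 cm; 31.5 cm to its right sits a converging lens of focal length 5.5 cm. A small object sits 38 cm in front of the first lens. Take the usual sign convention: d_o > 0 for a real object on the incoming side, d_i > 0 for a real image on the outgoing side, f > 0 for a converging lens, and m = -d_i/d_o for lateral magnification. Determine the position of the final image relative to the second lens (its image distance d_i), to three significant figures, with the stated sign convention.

7.77 cm

Applying the thin-lens equation to the first lens, 1/9.5 = 1/38 + 1/d_i1, which gives d_i1 = 12.667 cm.
Object distance for lens 2: d_o2 = 31.5 - 12.667 = 18.833 cm.
Applying the thin-lens equation again with f_2 = 5.5 cm and d_o2 = 18.833 cm gives d_i2 = 7.769 cm.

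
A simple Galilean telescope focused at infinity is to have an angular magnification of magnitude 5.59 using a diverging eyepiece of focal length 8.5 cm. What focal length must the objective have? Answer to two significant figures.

48 cm

|M| = f_obj/|f_eye|, so f_obj = |M| x |f_eye| = 5.59 x 8.5 = 47.515 cm.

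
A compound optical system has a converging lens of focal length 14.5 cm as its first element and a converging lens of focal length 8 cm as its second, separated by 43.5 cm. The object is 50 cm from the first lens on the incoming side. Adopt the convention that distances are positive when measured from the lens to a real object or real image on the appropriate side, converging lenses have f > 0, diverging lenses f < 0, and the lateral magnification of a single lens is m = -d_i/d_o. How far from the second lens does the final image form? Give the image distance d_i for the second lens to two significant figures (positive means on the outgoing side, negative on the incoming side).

Applying the thin-lens equation to the first lens, 1/14.5 = 1/50 + 1/d_i1, which gives d_i1 = 20.423 cm.
The intermediate image is 20.423 cm to the right of lens 1, so d_o2 = L - d_i1 = 43.5 - 20.423 = 23.077 cm.
Applying the thin-lens equation again with f_2 = 8 cm and d_o2 = 23.077 cm gives d_i2 = 12.245 cm.

12 cm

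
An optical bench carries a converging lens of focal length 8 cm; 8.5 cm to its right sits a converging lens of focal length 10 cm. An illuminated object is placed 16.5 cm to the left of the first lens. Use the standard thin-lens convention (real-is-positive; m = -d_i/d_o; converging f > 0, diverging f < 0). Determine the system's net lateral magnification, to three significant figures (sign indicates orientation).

-0.553

First lens: d_i1 = 1/(1/8 - 1/16.5) = 15.529 cm.
m_1 = -(15.529)/16.5 = -0.9412.
This image would form 15.529 cm past lens 1, i.e. 7.029 cm beyond lens 2, so it is a virtual object for lens 2: d_o2 = 8.5 - 15.529 = -7.029 cm.
Second lens: d_i2 = 1/(1/10 - 1/(-7.029)) = 4.128 cm.
m_2 = -(4.128)/(-7.029) = 0.5872.
The system's lateral magnification is m_1 m_2 = (-0.9412)(0.5872) = -0.5527.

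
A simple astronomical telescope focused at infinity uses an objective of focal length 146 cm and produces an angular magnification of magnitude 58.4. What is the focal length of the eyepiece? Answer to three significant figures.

|M| = f_obj/f_eye, so f_eye = f_obj/|M| = 146/58.4 = 2.500 cm.

2.50 cm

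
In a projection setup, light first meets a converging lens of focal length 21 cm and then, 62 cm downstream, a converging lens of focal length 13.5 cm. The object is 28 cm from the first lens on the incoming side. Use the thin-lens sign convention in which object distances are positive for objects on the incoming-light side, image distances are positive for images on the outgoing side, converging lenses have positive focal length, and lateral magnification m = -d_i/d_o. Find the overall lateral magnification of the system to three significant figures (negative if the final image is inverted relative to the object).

Lens 1: 1/d_i1 = 1/f_1 - 1/d_o1 = 1/21 - 1/28 = 0.01190 cm^-1, so d_i1 = 84.000 cm.
m_1 = -(84.000)/28 = -3.0000.
This image would form 84.000 cm past lens 1, i.e. 22.000 cm beyond lens 2, so it is a virtual object for lens 2: d_o2 = 62 - 84.000 = -22.000 cm.
Lens 2: 1/d_i2 = 1/f_2 - 1/d_o2 = 1/13.5 - 1/(-22.000) = 0.11953 cm^-1, so d_i2 = 8.366 cm.
m_2 = -(8.366)/(-22.000) = 0.3803.
The system's lateral magnification is m_1 m_2 = (-3.0000)(0.3803) = -1.1408.

-1.14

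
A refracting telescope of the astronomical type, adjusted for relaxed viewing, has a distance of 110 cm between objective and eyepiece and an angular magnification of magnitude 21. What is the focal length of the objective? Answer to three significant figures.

105 cm

In normal adjustment the tube length equals f_obj + f_eye and |M| = f_obj/f_eye.
So f_obj = 21 f_eye and 21 f_eye + f_eye = 110 cm, giving f_eye = 110/22 = 5.000 cm and f_obj = 105.000 cm.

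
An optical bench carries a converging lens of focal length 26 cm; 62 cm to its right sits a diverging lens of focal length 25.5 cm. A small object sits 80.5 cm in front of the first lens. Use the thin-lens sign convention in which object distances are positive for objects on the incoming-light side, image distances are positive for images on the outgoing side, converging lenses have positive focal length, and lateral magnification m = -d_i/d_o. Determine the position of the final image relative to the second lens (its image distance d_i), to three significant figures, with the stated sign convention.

Lens 1: 1/d_i1 = 1/f_1 - 1/d_o1 = 1/26 - 1/80.5 = 0.02604 cm^-1, so d_i1 = 38.404 cm.
That image sits 23.596 cm in front of the second lens, so d_o2 = 23.596 cm.
Lens 2: 1/d_i2 = 1/f_2 - 1/d_o2 = 1/(-25.5) - 1/(23.596) = -0.08160 cm^-1, so d_i2 = -12.256 cm.

-12.3 cm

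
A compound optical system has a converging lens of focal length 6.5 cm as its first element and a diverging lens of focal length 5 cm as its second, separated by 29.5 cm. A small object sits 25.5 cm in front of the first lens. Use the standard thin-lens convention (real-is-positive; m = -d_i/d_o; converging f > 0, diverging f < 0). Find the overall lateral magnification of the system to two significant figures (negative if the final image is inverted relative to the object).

-0.066

Applying the thin-lens equation to the first lens, 1/6.5 = 1/25.5 + 1/d_i1, which gives d_i1 = 8.724 cm.
Its lateral magnification is m_1 = -d_i1/d_o1 = -(8.724)/25.5 = -0.3421.
Object distance for lens 2: d_o2 = 29.5 - 8.724 = 20.776 cm.
Applying the thin-lens equation again with f_2 = -5 cm and d_o2 = 20.776 cm gives d_i2 = -4.030 cm.
m_2 = -(-4.030)/(20.776) = 0.1940.
The system's lateral magnification is m_1 m_2 = (-0.3421)(0.1940) = -0.0664.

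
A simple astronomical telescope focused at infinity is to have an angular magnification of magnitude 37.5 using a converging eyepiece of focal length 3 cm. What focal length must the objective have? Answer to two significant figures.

110 cm

|M| = f_obj/|f_eye|, so f_obj = |M| x |f_eye| = 37.5 x 3 = 112.500 cm.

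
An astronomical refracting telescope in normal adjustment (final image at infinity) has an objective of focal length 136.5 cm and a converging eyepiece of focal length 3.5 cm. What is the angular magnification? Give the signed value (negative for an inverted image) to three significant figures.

-39.0

M = -f_obj/f_eye = -136.5/(3.5) = -39.000.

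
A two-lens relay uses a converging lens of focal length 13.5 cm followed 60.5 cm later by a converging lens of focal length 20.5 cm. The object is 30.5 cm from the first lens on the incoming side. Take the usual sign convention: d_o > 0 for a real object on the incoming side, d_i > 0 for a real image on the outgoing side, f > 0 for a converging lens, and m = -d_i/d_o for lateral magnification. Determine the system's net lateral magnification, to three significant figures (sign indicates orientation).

1.03

Lens 1: 1/d_i1 = 1/f_1 - 1/d_o1 = 1/13.5 - 1/30.5 = 0.04129 cm^-1, so d_i1 = 24.221 cm.
m_1 = -(24.221)/30.5 = -0.7941.
That image sits 36.279 cm in front of the second lens, so d_o2 = 36.279 cm.
Lens 2: 1/d_i2 = 1/f_2 - 1/d_o2 = 1/20.5 - 1/(36.279) = 0.02122 cm^-1, so d_i2 = 47.133 cm.
m_2 = -(47.133)/(36.279) = -1.2992.
The system's lateral magnification is m_1 m_2 = (-0.7941)(-1.2992) = 1.0317.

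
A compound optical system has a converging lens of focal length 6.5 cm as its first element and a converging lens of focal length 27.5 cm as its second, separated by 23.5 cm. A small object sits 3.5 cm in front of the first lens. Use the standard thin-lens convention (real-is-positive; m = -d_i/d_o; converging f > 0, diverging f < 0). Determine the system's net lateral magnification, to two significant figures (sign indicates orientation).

Applying the thin-lens equation to the first lens, 1/6.5 = 1/3.5 + 1/d_i1, which gives d_i1 = -7.583 cm.
Its lateral magnification is m_1 = -d_i1/d_o1 = -(-7.583)/3.5 = 2.1667.
With d_i1 < 0 the first image is virtual and lies on the object side; the object distance for lens 2 is d_o2 = 23.5 - (-7.583) = 31.083 cm.
Applying the thin-lens equation again with f_2 = 27.5 cm and d_o2 = 31.083 cm gives d_i2 = 238.547 cm.
m_2 = -(238.547)/(31.083) = -7.6744.
Total m = m_1 x m_2 = (2.1667)(-7.6744) = -16.6279.

-17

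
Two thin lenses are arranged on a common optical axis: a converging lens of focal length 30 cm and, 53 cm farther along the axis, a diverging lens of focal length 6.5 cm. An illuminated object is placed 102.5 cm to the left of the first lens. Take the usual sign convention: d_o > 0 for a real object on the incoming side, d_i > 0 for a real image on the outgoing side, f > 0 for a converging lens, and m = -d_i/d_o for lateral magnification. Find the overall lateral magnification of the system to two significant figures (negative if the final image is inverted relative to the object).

-0.16

Applying the thin-lens equation to the first lens, 1/30 = 1/102.5 + 1/d_i1, which gives d_i1 = 42.414 cm.
Its lateral magnification is m_1 = -d_i1/d_o1 = -(42.414)/102.5 = -0.4138.
The intermediate image is 42.414 cm to the right of lens 1, so d_o2 = L - d_i1 = 53 - 42.414 = 10.586 cm.
Applying the thin-lens equation again with f_2 = -6.5 cm and d_o2 = 10.586 cm gives d_i2 = -4.027 cm.
m_2 = -(-4.027)/(10.586) = 0.3804.
The system's lateral magnification is m_1 m_2 = (-0.4138)(0.3804) = -0.1574.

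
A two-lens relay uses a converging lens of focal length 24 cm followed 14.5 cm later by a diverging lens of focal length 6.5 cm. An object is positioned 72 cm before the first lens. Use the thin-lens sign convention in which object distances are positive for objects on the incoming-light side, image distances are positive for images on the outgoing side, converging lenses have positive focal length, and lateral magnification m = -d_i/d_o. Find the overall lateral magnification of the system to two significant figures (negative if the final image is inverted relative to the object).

0.22

First lens: d_i1 = 1/(1/24 - 1/72) = 36.000 cm.
m_1 = -(36.000)/72 = -0.5000.
This image would form 36.000 cm past lens 1, i.e. 21.500 cm beyond lens 2, so it is a virtual object for lens 2: d_o2 = 14.5 - 36.000 = -21.500 cm.
Second lens: d_i2 = 1/(1/(-6.5) - 1/(-21.500)) = -9.317 cm.
m_2 = -(-9.317)/(-21.500) = -0.4333.
Total m = m_1 x m_2 = (-0.5000)(-0.4333) = 0.2167.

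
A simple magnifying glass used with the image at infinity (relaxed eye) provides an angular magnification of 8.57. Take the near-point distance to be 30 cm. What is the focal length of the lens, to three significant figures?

3.50 cm

For the image at infinity, M = D/f.
f = D/M = 30/8.57 = 3.501 cm.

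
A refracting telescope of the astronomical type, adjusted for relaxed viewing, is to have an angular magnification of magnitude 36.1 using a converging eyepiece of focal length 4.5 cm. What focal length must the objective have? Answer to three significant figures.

|M| = f_obj/|f_eye|, so f_obj = |M| x |f_eye| = 36.1 x 4.5 = 162.450 cm.

162 cm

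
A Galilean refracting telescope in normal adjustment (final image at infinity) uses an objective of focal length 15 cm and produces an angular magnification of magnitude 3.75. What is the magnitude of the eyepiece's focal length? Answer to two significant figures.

|M| = f_obj/|f_eye|, so |f_eye| = f_obj/|M| = 15/3.75 = 4.000 cm.
(The eyepiece is diverging, so its signed focal length is -4.000 cm.)

4.0 cm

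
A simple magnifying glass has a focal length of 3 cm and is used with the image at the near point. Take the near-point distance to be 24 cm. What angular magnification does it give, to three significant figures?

9.00

M = 1 + D/f = 1 + 24/3 = 9.000.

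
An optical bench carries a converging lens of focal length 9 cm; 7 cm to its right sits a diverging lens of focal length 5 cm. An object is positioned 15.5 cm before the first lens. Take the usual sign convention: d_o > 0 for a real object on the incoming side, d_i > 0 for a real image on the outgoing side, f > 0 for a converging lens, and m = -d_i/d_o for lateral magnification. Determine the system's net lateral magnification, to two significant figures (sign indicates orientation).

Lens 1: 1/d_i1 = 1/f_1 - 1/d_o1 = 1/9 - 1/15.5 = 0.04659 cm^-1, so d_i1 = 21.462 cm.
m_1 = -(21.462)/15.5 = -1.3846.
Since 21.462 cm > 7 cm, the first image lies past the second lens and serves as a virtual object: d_o2 = L - d_i1 = -14.462 cm.
Lens 2: 1/d_i2 = 1/f_2 - 1/d_o2 = 1/(-5) - 1/(-14.462) = -0.13085 cm^-1, so d_i2 = -7.642 cm.
m_2 = -(-7.642)/(-14.462) = -0.5285.
Total m = m_1 x m_2 = (-1.3846)(-0.5285) = 0.7317.

0.73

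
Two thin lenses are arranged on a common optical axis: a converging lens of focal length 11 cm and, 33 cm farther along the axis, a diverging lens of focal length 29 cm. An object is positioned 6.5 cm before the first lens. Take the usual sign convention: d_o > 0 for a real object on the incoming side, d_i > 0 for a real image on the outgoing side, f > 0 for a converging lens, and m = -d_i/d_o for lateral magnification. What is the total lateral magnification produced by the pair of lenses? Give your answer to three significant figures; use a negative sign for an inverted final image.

Applying the thin-lens equation to the first lens, 1/11 = 1/6.5 + 1/d_i1, which gives d_i1 = -15.889 cm.
Its lateral magnification is m_1 = -d_i1/d_o1 = -(-15.889)/6.5 = 2.4444.
The intermediate image is virtual, 15.889 cm to the left of lens 1, so d_o2 = L - d_i1 = 33 - (-15.889) = 48.889 cm.
Applying the thin-lens equation again with f_2 = -29 cm and d_o2 = 48.889 cm gives d_i2 = -18.203 cm.
m_2 = -(-18.203)/(48.889) = 0.3723.
Overall magnification: m = m_1 m_2 = 0.9101.

0.910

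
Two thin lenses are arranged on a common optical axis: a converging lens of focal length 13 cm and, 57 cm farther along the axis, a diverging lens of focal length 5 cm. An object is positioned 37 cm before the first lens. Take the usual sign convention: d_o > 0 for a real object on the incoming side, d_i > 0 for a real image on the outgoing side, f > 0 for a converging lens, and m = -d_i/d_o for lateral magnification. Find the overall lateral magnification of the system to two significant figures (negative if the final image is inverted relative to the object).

-0.065

Applying the thin-lens equation to the first lens, 1/13 = 1/37 + 1/d_i1, which gives d_i1 = 20.042 cm.
Its lateral magnification is m_1 = -d_i1/d_o1 = -(20.042)/37 = -0.5417.
Object distance for lens 2: d_o2 = 57 - 20.042 = 36.958 cm.
Applying the thin-lens equation again with f_2 = -5 cm and d_o2 = 36.958 cm gives d_i2 = -4.404 cm.
m_2 = -(-4.404)/(36.958) = 0.1192.
Total m = m_1 x m_2 = (-0.5417)(0.1192) = -0.0645.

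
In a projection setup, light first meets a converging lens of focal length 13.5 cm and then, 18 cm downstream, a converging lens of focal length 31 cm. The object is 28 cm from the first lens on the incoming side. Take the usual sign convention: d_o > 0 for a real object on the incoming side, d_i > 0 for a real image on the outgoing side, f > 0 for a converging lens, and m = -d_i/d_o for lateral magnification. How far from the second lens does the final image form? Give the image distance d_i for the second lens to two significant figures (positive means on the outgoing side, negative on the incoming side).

6.4 cm

Lens 1: 1/d_i1 = 1/f_1 - 1/d_o1 = 1/13.5 - 1/28 = 0.03836 cm^-1, so d_i1 = 26.069 cm.
This image would form 26.069 cm past lens 1, i.e. 8.069 cm beyond lens 2, so it is a virtual object for lens 2: d_o2 = 18 - 26.069 = -8.069 cm.
Lens 2: 1/d_i2 = 1/f_2 - 1/d_o2 = 1/31 - 1/(-8.069) = 0.15619 cm^-1, so d_i2 = 6.402 cm.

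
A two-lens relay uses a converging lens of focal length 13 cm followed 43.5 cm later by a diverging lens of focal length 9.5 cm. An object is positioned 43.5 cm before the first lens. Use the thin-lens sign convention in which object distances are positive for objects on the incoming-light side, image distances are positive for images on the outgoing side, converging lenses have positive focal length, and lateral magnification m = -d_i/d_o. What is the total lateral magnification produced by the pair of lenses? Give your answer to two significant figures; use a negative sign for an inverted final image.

Lens 1: 1/d_i1 = 1/f_1 - 1/d_o1 = 1/13 - 1/43.5 = 0.05393 cm^-1, so d_i1 = 18.541 cm.
m_1 = -(18.541)/43.5 = -0.4262.
Object distance for lens 2: d_o2 = 43.5 - 18.541 = 24.959 cm.
Lens 2: 1/d_i2 = 1/f_2 - 1/d_o2 = 1/(-9.5) - 1/(24.959) = -0.14533 cm^-1, so d_i2 = -6.881 cm.
m_2 = -(-6.881)/(24.959) = 0.2757.
Overall magnification: m = m_1 m_2 = -0.1175.

-0.12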